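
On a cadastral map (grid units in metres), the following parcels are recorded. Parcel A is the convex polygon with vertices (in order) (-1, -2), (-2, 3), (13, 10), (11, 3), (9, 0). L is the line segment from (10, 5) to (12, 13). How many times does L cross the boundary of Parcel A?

1

The segment meets the boundary at (11.019,9.075).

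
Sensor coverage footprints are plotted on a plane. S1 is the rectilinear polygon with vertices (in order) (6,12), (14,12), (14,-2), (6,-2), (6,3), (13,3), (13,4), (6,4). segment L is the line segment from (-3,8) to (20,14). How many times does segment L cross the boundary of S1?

The segment meets the boundary at (12.333,12), (6,10.348).

2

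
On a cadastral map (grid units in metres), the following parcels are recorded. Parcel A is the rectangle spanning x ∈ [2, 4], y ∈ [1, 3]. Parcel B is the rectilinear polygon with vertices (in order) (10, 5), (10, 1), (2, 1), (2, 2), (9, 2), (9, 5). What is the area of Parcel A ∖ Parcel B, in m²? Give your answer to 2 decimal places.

|Parcel A| = 4, |Parcel A∩Parcel B| = 2.
|Parcel A ∖ Parcel B| = |Parcel A| − |Parcel A∩Parcel B| = 4 − 2 = 2.00.

2.00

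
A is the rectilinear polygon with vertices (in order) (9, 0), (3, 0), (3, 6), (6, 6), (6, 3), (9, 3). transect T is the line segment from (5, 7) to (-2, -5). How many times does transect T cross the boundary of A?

The segment meets the boundary at (3,3.571), (4.417,6).

2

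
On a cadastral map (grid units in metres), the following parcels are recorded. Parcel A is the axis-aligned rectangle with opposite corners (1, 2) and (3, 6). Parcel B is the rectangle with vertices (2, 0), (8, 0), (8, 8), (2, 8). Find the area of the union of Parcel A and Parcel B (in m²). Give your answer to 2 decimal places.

52.00

By inclusion–exclusion:
Individual areas: |Parcel A| = 8, |Parcel B| = 48.
|Parcel A∩Parcel B|: x∈[2,3], y∈[2,6] → 1·4 = 4.
|Parcel A ∪ Parcel B| = 56 − 4 = 52.00.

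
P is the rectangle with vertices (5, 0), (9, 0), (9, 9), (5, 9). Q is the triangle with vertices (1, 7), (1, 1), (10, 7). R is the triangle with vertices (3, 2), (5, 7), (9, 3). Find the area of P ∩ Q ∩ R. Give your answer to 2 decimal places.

3.33

The intersection is the polygon with vertices (5,3.667), (5,7), (7,5).
By the shoelace formula its area is 3.33.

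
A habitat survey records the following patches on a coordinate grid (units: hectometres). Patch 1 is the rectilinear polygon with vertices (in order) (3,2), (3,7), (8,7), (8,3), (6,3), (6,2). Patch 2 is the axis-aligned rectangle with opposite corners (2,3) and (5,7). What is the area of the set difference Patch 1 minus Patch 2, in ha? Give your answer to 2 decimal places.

15.00

|Patch 1| = 23, |Patch 1∩Patch 2| = 8.
|Patch 1 ∖ Patch 2| = |Patch 1| − |Patch 1∩Patch 2| = 23 − 8 = 15.00.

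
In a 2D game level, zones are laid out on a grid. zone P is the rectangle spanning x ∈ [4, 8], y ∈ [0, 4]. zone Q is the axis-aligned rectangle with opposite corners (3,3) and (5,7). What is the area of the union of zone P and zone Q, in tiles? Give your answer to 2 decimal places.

By inclusion–exclusion:
Individual areas: |zone P| = 16, |zone Q| = 8.
|zone P∩zone Q|: x∈[4,5], y∈[3,4] → 1·1 = 1.
|zone P ∪ zone Q| = 24 − 1 = 23.00.

23.00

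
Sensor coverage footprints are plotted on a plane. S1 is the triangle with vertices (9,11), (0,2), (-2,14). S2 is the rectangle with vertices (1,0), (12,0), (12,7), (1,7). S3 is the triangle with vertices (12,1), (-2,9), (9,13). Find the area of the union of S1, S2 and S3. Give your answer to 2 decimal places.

147.98

By inclusion–exclusion:
Individual areas: |S1| = 63, |S2| = 77, |S3| = 72.
|S1∩S2| = 8.
|S1∩S3| = 31.2461.
|S2∩S3| = 27.
|S1∩S2∩S3| = 2.2273.
|S1 ∪ S2 ∪ S3| = 212 − 66.2461 + 2.2273 = 147.98.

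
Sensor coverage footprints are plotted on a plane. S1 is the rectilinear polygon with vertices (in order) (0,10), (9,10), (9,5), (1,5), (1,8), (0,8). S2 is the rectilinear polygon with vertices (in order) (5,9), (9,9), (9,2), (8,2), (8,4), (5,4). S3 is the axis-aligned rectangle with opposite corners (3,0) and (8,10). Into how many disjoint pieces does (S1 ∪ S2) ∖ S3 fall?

2

(S1 ∪ S2) ∖ S3 splits into 2 disjoint pieces (area 8, area 12).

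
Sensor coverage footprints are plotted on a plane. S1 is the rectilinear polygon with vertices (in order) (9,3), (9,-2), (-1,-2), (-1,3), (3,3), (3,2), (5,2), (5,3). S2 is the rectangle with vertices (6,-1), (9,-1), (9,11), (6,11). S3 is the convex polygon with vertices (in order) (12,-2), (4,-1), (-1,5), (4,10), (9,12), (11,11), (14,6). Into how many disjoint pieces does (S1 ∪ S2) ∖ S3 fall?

2

(S1 ∪ S2) ∖ S3 splits into 2 disjoint pieces (area 21.7708, area 0.05).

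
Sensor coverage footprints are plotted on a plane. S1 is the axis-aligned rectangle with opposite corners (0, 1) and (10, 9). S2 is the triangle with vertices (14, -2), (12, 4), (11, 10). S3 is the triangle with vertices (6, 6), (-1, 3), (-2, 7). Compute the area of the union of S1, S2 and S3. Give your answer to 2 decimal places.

88.54

By inclusion–exclusion:
Individual areas: |S1| = 80, |S2| = 3, |S3| = 15.5.
|S1∩S2| = 0.
|S1∩S3| = 9.9643.
|S2∩S3| = 0.
|S1∩S2∩S3| = 0.
|S1 ∪ S2 ∪ S3| = 98.5 − 9.9643 + 0 = 88.54.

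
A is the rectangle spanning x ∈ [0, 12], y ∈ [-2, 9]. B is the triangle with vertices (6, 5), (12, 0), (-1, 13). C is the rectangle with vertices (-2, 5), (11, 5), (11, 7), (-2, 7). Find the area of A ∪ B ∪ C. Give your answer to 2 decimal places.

By inclusion–exclusion:
Individual areas: |A| = 132, |B| = 6.5, |C| = 26.
|A∩B| = 5.5.
|A∩C|: x∈[0,11], y∈[5,7] → 11·2 = 22.
|B∩C| = 1.75.
|A∩B∩C| = 1.75.
|A ∪ B ∪ C| = 164.5 − 29.25 + 1.75 = 137.00.

137.00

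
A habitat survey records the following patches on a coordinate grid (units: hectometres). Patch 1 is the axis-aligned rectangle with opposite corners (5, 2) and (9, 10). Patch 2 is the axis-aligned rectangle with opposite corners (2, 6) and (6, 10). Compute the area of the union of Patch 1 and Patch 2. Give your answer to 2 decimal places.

44.00

By inclusion–exclusion:
Individual areas: |Patch 1| = 32, |Patch 2| = 16.
|Patch 1∩Patch 2|: x∈[5,6], y∈[6,10] → 1·4 = 4.
|Patch 1 ∪ Patch 2| = 48 − 4 = 44.00.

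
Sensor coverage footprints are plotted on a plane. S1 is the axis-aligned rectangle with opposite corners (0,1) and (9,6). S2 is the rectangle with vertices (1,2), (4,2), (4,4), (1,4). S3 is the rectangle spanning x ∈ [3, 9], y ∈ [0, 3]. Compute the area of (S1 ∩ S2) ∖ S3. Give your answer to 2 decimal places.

5.00

|S1 ∩ S2| = 6.
|(S1 ∩ S2) ∩ S3| = 1.
|(S1 ∩ S2) ∖ S3| = 6 − 1 = 5.00.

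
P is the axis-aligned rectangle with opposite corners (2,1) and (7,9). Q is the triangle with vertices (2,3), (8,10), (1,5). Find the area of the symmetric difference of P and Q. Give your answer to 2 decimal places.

33.78

|P| = 40, |Q| = 9.5, |P∩Q| = 7.8595.
|P △ Q| = |P| + |Q| − 2·|P∩Q| = 40 + 9.5 − 15.719 = 33.78.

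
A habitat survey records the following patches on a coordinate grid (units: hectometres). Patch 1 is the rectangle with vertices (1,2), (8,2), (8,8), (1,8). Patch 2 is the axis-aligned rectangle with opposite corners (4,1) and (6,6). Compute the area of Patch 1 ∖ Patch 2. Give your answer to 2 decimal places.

34.00

|Patch 1∩Patch 2|: x∈[4,6], y∈[2,6] → 2·4 = 8.
|Patch 1| = 42.
|Patch 1 ∖ Patch 2| = |Patch 1| − |Patch 1∩Patch 2| = 42 − 8 = 34.00.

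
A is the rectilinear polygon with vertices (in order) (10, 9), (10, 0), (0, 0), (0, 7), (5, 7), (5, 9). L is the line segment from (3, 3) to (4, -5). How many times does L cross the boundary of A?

The segment meets the boundary at (3.375,0).

1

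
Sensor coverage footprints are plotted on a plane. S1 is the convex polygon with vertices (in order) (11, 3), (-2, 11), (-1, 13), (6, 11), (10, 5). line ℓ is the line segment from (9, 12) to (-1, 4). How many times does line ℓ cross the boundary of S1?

The segment meets the boundary at (6.609,10.087), (3.511,7.609).

2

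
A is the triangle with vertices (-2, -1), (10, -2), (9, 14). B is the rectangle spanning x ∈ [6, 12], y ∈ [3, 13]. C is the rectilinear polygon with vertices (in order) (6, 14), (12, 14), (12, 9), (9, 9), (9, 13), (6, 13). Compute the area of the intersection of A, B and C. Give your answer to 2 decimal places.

0.75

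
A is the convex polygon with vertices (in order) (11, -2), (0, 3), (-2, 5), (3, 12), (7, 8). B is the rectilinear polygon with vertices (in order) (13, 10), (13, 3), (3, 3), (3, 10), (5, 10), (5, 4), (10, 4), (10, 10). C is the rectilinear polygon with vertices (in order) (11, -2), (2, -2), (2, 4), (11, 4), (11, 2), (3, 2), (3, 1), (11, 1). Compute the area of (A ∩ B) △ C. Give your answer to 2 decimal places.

52.20

|A ∩ B| = 17.8.
|(A ∩ B) ∩ C| = 5.8.
|(A ∩ B) △ C| = 17.8 + 46 − 11.6 = 52.20.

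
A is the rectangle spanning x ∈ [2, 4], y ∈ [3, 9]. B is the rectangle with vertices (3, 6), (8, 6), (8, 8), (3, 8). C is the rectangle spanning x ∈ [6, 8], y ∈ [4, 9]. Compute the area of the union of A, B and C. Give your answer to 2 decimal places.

26.00

By inclusion–exclusion:
Individual areas: |A| = 12, |B| = 10, |C| = 10.
|A∩B|: x∈[3,4], y∈[6,8] → 1·2 = 2.
|A∩C| = 0 (no overlap).
|B∩C|: x∈[6,8], y∈[6,8] → 2·2 = 4.
|A∩B∩C| = 0.
|A ∪ B ∪ C| = 32 − 6 + 0 = 26.00.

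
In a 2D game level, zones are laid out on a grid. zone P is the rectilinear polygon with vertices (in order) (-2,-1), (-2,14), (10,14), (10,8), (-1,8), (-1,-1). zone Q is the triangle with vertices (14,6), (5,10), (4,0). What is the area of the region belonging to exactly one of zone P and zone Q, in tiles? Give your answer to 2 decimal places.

|zone P| = 81, |zone Q| = 47, |zone P∩zone Q| = 4.7.
|zone P △ zone Q| = |zone P| + |zone Q| − 2·|zone P∩zone Q| = 81 + 47 − 9.4 = 118.60.

118.60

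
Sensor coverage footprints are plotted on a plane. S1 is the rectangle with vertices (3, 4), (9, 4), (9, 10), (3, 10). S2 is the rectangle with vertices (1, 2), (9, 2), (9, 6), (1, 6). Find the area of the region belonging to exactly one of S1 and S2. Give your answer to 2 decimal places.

44.00

|S1∩S2|: x∈[3,9], y∈[4,6] → 6·2 = 12.
|S1 △ S2| = |S1| + |S2| − 2·|S1∩S2| = 36 + 32 − 24 = 44.00.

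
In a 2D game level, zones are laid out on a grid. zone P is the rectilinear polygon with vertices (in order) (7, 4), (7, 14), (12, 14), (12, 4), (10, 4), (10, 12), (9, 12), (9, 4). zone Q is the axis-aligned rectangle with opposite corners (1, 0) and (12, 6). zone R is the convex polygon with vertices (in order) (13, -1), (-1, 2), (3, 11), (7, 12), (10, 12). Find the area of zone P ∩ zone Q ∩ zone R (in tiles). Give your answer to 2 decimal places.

7.23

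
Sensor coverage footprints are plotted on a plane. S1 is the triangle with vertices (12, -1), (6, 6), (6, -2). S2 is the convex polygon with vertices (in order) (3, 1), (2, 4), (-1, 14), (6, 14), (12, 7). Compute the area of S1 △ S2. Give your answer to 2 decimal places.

|S1| = 24, |S2| = 95.5, |S1∩S2| = 2.4545.
|S1 △ S2| = |S1| + |S2| − 2·|S1∩S2| = 24 + 95.5 − 4.9091 = 114.59.

114.59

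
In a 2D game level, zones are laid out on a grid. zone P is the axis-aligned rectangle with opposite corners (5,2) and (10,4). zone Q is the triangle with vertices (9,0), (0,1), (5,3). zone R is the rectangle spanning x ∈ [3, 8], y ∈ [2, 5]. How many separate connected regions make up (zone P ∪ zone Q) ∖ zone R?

2

(zone P ∪ zone Q) ∖ zone R splits into 2 disjoint pieces (area 4, area 9.6333).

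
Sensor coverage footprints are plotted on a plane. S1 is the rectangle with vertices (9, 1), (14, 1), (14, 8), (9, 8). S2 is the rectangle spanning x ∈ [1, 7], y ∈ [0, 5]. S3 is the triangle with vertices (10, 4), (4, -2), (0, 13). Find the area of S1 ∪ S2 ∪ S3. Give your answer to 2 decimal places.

By inclusion–exclusion:
Individual areas: |S1| = 35, |S2| = 30, |S3| = 57.
|S1∩S2| = 0 (no overlap).
|S1∩S3| = 0.95.
|S2∩S3| = 20.5.
|S1∩S2∩S3| = 0.
|S1 ∪ S2 ∪ S3| = 122 − 21.45 + 0 = 100.55.

100.55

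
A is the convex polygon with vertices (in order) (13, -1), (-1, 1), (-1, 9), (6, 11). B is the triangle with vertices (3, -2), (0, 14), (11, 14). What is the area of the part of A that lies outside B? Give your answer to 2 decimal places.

58.51

|A| = 105, |A∩B| = 46.4866.
|A ∖ B| = |A| − |A∩B| = 105 − 46.4866 = 58.51.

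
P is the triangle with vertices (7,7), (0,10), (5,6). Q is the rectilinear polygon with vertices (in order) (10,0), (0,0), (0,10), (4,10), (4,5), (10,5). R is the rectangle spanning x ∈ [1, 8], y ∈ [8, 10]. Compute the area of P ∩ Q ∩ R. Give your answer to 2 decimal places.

The intersection is the polygon with vertices (4,8), (2.5,8), (1,9.2), (1,9.571), (4,8.286).
By the shoelace formula its area is 1.89.

1.89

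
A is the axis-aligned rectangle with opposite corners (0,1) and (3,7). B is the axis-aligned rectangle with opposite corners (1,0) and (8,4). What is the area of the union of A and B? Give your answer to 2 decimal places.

By inclusion–exclusion:
Individual areas: |A| = 18, |B| = 28.
|A∩B|: x∈[1,3], y∈[1,4] → 2·3 = 6.
|A ∪ B| = 46 − 6 = 40.00.

40.00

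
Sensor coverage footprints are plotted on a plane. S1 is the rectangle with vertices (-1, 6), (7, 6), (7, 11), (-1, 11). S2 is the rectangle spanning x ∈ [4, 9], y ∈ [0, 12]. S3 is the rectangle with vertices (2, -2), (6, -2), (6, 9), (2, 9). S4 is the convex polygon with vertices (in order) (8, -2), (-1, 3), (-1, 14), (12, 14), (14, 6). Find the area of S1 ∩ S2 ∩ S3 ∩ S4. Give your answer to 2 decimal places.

The intersection is the polygon with vertices (4,9), (6,9), (6,6), (4,6).
By the shoelace formula its area is 6.00.

6.00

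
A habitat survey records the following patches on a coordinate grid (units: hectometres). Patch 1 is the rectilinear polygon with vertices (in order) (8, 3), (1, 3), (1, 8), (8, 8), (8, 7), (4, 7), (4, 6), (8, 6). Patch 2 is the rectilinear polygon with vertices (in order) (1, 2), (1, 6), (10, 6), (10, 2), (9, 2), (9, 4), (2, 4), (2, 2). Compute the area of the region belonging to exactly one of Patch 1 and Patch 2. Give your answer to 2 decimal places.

|Patch 1| = 31, |Patch 2| = 22, |Patch 1∩Patch 2| = 15.
|Patch 1 △ Patch 2| = |Patch 1| + |Patch 2| − 2·|Patch 1∩Patch 2| = 31 + 22 − 30 = 23.00.

23.00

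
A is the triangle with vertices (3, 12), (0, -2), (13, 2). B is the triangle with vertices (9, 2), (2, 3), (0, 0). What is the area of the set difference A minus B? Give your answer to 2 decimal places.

|A| = 85, |A∩B| = 11.3184.
|A ∖ B| = |A| − |A∩B| = 85 − 11.3184 = 73.68.

73.68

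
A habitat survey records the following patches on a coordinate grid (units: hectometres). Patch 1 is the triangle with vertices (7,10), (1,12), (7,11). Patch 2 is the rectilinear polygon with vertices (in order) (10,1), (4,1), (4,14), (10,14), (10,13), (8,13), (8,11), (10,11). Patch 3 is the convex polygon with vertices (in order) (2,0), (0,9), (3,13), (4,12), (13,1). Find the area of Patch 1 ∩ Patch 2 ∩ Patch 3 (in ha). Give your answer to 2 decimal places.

The intersection is the polygon with vertices (4,11.5), (4.474,11.421), (5.125,10.625), (4,11).
By the shoelace formula its area is 0.44.

0.44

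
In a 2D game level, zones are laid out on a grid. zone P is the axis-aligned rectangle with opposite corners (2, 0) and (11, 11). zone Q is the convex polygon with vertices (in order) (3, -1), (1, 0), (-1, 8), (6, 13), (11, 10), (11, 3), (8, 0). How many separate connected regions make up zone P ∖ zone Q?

3

zone P ∖ zone Q splits into 3 disjoint pieces (area 4.5, area 0.8333, area 0.5143).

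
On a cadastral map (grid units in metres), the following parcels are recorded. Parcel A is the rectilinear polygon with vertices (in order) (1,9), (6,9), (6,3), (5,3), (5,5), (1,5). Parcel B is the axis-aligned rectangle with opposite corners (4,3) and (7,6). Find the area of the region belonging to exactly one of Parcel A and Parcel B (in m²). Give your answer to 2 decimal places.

23.00

|Parcel A| = 22, |Parcel B| = 9, |Parcel A∩Parcel B| = 4.
|Parcel A △ Parcel B| = |Parcel A| + |Parcel B| − 2·|Parcel A∩Parcel B| = 22 + 9 − 8 = 23.00.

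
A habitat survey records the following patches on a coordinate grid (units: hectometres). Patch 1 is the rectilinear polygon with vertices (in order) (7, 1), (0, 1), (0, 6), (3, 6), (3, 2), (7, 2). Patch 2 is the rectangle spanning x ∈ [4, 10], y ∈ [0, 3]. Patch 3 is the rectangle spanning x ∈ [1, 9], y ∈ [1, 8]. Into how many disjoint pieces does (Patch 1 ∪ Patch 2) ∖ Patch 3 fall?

(Patch 1 ∪ Patch 2) ∖ Patch 3 splits into 2 disjoint pieces (area 5, area 8).

2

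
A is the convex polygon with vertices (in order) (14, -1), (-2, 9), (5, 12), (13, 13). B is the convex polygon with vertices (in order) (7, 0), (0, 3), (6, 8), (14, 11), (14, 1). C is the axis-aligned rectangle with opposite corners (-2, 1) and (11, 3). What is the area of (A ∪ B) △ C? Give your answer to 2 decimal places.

|A ∪ B| = 148.4862.
|(A ∪ B) ∩ C| = 17.3333.
|(A ∪ B) △ C| = 148.4862 + 26 − 34.6667 = 139.82.

139.82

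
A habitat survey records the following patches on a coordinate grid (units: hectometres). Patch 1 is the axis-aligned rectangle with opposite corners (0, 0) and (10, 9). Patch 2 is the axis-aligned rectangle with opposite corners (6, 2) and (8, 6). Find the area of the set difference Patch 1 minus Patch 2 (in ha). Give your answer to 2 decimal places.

82.00

|Patch 1∩Patch 2|: x∈[6,8], y∈[2,6] → 2·4 = 8.
|Patch 1| = 90.
|Patch 1 ∖ Patch 2| = |Patch 1| − |Patch 1∩Patch 2| = 90 − 8 = 82.00.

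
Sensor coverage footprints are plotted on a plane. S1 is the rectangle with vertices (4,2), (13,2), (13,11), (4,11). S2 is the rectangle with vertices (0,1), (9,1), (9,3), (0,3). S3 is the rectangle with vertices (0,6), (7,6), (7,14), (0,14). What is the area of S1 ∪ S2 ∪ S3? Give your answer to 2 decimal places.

By inclusion–exclusion:
Individual areas: |S1| = 81, |S2| = 18, |S3| = 56.
|S1∩S2|: x∈[4,9], y∈[2,3] → 5·1 = 5.
|S1∩S3|: x∈[4,7], y∈[6,11] → 3·5 = 15.
|S2∩S3| = 0 (no overlap).
|S1∩S2∩S3| = 0.
|S1 ∪ S2 ∪ S3| = 155 − 20 + 0 = 135.00.

135.00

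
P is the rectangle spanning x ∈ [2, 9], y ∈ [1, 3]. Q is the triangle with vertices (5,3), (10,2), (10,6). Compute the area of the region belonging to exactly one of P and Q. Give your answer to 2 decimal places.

|P| = 14, |Q| = 10, |P∩Q| = 1.6.
|P △ Q| = |P| + |Q| − 2·|P∩Q| = 14 + 10 − 3.2 = 20.80.

20.80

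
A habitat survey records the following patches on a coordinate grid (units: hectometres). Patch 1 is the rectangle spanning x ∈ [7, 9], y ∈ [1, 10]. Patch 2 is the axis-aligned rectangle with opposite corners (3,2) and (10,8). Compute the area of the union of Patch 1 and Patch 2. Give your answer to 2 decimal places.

By inclusion–exclusion:
Individual areas: |Patch 1| = 18, |Patch 2| = 42.
|Patch 1∩Patch 2|: x∈[7,9], y∈[2,8] → 2·6 = 12.
|Patch 1 ∪ Patch 2| = 60 − 12 = 48.00.

48.00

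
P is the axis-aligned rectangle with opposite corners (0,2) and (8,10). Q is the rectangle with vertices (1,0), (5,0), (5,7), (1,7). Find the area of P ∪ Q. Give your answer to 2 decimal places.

72.00

By inclusion–exclusion:
Individual areas: |P| = 64, |Q| = 28.
|P∩Q|: x∈[1,5], y∈[2,7] → 4·5 = 20.
|P ∪ Q| = 92 − 20 = 72.00.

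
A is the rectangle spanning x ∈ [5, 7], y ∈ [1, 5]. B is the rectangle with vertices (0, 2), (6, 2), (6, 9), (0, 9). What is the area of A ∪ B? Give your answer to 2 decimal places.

47.00

By inclusion–exclusion:
Individual areas: |A| = 8, |B| = 42.
|A∩B|: x∈[5,6], y∈[2,5] → 1·3 = 3.
|A ∪ B| = 50 − 3 = 47.00.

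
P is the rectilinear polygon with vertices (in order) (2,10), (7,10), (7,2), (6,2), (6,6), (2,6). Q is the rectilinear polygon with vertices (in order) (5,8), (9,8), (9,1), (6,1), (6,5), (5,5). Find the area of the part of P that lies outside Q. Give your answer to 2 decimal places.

|P| = 24, |P∩Q| = 8.
|P ∖ Q| = |P| − |P∩Q| = 24 − 8 = 16.00.

16.00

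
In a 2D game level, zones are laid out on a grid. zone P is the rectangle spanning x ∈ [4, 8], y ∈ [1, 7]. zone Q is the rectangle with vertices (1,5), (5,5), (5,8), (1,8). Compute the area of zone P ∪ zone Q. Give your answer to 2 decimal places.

34.00

By inclusion–exclusion:
Individual areas: |zone P| = 24, |zone Q| = 12.
|zone P∩zone Q|: x∈[4,5], y∈[5,7] → 1·2 = 2.
|zone P ∪ zone Q| = 36 − 2 = 34.00.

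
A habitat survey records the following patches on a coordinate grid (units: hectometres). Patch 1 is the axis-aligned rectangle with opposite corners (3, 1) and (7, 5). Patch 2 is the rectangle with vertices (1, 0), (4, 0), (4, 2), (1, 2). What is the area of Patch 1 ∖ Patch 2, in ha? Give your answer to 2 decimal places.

15.00

|Patch 1∩Patch 2|: x∈[3,4], y∈[1,2] → 1·1 = 1.
|Patch 1| = 16.
|Patch 1 ∖ Patch 2| = |Patch 1| − |Patch 1∩Patch 2| = 16 − 1 = 15.00.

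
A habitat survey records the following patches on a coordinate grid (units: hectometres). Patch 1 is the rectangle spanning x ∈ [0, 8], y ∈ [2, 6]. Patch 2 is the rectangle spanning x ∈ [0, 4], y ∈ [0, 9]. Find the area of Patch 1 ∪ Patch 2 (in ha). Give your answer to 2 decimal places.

52.00

By inclusion–exclusion:
Individual areas: |Patch 1| = 32, |Patch 2| = 36.
|Patch 1∩Patch 2|: x∈[0,4], y∈[2,6] → 4·4 = 16.
|Patch 1 ∪ Patch 2| = 68 − 16 = 52.00.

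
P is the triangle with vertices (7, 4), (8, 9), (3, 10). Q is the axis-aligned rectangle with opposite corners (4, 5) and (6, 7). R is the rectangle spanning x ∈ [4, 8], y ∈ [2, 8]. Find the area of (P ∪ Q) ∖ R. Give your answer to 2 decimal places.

6.07

|P ∪ Q| = 16.25.
|(P ∪ Q) ∩ R| = 10.1833.
|(P ∪ Q) ∖ R| = 16.25 − 10.1833 = 6.07.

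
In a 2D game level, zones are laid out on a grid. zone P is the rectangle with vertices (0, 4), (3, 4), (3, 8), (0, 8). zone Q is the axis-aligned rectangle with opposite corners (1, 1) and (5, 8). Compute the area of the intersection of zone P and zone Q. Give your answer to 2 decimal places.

8.00

|zone P∩zone Q|: x∈[1,3], y∈[4,8] → 2·4 = 8.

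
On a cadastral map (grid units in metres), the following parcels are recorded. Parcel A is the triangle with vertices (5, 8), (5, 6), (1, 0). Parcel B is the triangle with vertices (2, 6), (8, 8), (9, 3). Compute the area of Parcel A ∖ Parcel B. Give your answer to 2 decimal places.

|Parcel A| = 4, |Parcel A∩Parcel B| = 1.4941.
|Parcel A ∖ Parcel B| = |Parcel A| − |Parcel A∩Parcel B| = 4 − 1.4941 = 2.51.

2.51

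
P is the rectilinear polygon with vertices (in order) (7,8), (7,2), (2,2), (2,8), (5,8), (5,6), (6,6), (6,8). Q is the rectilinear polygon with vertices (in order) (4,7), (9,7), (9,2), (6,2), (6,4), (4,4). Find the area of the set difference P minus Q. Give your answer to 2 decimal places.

|P| = 28, |P∩Q| = 10.
|P ∖ Q| = |P| − |P∩Q| = 28 − 10 = 18.00.

18.00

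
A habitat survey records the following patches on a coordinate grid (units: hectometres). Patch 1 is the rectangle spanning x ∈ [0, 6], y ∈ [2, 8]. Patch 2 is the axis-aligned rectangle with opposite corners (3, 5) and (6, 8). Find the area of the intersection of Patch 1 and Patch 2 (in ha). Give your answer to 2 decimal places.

9.00

|Patch 1∩Patch 2|: x∈[3,6], y∈[5,8] → 3·3 = 9.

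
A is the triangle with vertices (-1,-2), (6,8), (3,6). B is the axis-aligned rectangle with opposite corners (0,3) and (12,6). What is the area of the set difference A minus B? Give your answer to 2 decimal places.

4.10

|A| = 8, |A∩B| = 3.9.
|A ∖ B| = |A| − |A∩B| = 8 − 3.9 = 4.10.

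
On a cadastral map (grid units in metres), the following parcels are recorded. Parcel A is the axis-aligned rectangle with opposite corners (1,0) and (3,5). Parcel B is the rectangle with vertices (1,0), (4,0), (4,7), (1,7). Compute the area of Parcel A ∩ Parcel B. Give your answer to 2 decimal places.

10.00

|Parcel A∩Parcel B|: x∈[1,3], y∈[0,5] → 2·5 = 10.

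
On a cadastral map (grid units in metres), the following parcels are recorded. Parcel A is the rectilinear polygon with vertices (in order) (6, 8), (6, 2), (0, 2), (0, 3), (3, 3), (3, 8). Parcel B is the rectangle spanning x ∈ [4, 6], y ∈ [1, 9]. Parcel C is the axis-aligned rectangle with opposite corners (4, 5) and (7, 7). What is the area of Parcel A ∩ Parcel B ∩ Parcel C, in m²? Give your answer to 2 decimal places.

The intersection is the polygon with vertices (4,7), (6,7), (6,5), (4,5).
By the shoelace formula its area is 4.00.

4.00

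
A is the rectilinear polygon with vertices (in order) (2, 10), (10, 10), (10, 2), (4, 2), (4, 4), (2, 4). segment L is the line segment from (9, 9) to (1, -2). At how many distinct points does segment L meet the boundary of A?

1

The segment meets the boundary at (4,2.125).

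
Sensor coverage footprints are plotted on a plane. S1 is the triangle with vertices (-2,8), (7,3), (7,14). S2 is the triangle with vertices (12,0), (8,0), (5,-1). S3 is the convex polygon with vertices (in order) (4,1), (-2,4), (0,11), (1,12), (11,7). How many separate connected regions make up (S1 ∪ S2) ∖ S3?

4

(S1 ∪ S2) ∖ S3 splits into 4 disjoint pieces (area 0.8509, area 0.1156, area 10.7143, area 2).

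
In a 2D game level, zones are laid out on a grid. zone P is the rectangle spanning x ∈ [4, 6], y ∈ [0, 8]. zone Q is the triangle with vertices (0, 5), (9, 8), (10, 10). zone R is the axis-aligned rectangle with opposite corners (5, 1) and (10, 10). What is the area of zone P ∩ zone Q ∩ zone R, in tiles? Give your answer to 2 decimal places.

0.92

The intersection is the polygon with vertices (5,6.667), (5,7.5), (6,8), (6,7).
By the shoelace formula its area is 0.92.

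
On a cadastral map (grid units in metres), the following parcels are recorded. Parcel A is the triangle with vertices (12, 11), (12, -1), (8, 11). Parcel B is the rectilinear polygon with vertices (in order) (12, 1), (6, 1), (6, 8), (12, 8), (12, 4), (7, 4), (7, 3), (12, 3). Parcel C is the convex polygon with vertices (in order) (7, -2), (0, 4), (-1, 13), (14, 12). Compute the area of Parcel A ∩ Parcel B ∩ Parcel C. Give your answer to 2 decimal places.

5.40

The intersection is the polygon with vertices (9,8), (12,8), (10.2,4.4).
By the shoelace formula its area is 5.40.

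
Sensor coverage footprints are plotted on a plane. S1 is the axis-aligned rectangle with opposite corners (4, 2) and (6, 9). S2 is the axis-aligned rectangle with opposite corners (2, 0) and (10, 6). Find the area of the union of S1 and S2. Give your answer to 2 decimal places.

54.00

By inclusion–exclusion:
Individual areas: |S1| = 14, |S2| = 48.
|S1∩S2|: x∈[4,6], y∈[2,6] → 2·4 = 8.
|S1 ∪ S2| = 62 − 8 = 54.00.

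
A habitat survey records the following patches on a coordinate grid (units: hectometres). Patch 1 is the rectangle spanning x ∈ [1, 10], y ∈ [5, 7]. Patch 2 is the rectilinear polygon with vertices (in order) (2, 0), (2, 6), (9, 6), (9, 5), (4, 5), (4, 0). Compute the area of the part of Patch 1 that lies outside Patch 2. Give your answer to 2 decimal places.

11.00

|Patch 1| = 18, |Patch 1∩Patch 2| = 7.
|Patch 1 ∖ Patch 2| = |Patch 1| − |Patch 1∩Patch 2| = 18 − 7 = 11.00.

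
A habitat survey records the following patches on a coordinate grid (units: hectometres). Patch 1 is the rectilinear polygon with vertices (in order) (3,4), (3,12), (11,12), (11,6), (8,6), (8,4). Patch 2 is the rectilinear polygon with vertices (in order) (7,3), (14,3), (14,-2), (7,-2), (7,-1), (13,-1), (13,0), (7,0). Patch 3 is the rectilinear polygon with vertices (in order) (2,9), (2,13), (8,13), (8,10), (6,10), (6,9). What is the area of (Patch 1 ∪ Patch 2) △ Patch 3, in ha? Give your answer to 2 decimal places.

|Patch 1 ∪ Patch 2| = 87.
|(Patch 1 ∪ Patch 2) ∩ Patch 3| = 13.
|(Patch 1 ∪ Patch 2) △ Patch 3| = 87 + 22 − 26 = 83.00.

83.00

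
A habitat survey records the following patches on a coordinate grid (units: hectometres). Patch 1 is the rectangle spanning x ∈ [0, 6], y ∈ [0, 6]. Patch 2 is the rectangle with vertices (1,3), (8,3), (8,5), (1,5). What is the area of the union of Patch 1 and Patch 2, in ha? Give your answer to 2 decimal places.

By inclusion–exclusion:
Individual areas: |Patch 1| = 36, |Patch 2| = 14.
|Patch 1∩Patch 2|: x∈[1,6], y∈[3,5] → 5·2 = 10.
|Patch 1 ∪ Patch 2| = 50 − 10 = 40.00.

40.00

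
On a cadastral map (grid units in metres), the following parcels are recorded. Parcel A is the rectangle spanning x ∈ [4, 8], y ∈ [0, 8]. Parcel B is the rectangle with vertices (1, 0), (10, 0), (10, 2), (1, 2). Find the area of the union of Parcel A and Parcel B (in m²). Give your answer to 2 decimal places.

By inclusion–exclusion:
Individual areas: |Parcel A| = 32, |Parcel B| = 18.
|Parcel A∩Parcel B|: x∈[4,8], y∈[0,2] → 4·2 = 8.
|Parcel A ∪ Parcel B| = 50 − 8 = 42.00.

42.00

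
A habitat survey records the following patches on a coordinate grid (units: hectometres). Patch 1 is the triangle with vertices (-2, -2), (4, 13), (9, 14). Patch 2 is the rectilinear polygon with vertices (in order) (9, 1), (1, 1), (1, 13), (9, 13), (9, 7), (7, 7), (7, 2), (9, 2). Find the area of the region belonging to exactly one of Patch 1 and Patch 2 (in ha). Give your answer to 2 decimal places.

|Patch 1| = 34.5, |Patch 2| = 86, |Patch 1∩Patch 2| = 27.6392.
|Patch 1 △ Patch 2| = |Patch 1| + |Patch 2| − 2·|Patch 1∩Patch 2| = 34.5 + 86 − 55.2784 = 65.22.

65.22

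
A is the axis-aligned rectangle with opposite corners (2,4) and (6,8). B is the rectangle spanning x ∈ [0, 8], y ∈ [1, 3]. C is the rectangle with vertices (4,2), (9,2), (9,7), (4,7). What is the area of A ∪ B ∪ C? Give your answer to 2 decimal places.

By inclusion–exclusion:
Individual areas: |A| = 16, |B| = 16, |C| = 25.
|A∩B| = 0 (no overlap).
|A∩C|: x∈[4,6], y∈[4,7] → 2·3 = 6.
|B∩C|: x∈[4,8], y∈[2,3] → 4·1 = 4.
|A∩B∩C| = 0.
|A ∪ B ∪ C| = 57 − 10 + 0 = 47.00.

47.00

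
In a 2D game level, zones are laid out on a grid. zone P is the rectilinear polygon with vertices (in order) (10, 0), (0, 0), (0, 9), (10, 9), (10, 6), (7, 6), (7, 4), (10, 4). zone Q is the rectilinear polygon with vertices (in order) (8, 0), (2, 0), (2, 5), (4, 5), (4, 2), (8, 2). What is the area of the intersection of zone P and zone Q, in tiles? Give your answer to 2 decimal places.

The intersection is the polygon with vertices (2,0), (2,5), (4,5), (4,2), (8,2), (8,0).
By the shoelace formula its area is 18.00.

18.00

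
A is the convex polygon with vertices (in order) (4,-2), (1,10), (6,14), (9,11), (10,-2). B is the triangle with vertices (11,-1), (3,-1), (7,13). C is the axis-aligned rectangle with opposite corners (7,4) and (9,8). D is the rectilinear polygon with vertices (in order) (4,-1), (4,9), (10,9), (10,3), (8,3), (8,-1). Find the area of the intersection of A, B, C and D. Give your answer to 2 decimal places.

The intersection is the polygon with vertices (9,4), (7,4), (7,8), (8.429,8), (9,6).
By the shoelace formula its area is 7.43.

7.43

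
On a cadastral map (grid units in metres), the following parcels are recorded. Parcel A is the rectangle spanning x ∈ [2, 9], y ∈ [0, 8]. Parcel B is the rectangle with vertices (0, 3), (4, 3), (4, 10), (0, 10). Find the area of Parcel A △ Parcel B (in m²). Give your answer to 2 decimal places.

64.00

|Parcel A∩Parcel B|: x∈[2,4], y∈[3,8] → 2·5 = 10.
|Parcel A △ Parcel B| = |Parcel A| + |Parcel B| − 2·|Parcel A∩Parcel B| = 56 + 28 − 20 = 64.00.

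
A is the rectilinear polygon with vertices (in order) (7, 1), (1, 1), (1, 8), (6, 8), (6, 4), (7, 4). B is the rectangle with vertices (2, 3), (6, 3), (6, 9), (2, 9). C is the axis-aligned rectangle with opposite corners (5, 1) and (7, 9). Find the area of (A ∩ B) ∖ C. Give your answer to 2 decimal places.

15.00

|A ∩ B| = 20.
|(A ∩ B) ∩ C| = 5.
|(A ∩ B) ∖ C| = 20 − 5 = 15.00.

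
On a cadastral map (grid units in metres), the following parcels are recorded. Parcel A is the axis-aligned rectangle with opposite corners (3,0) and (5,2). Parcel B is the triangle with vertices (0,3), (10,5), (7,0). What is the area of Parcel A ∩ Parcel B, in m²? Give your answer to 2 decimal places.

The intersection is the polygon with vertices (3,2), (5,2), (5,0.857), (3,1.714).
By the shoelace formula its area is 1.43.

1.43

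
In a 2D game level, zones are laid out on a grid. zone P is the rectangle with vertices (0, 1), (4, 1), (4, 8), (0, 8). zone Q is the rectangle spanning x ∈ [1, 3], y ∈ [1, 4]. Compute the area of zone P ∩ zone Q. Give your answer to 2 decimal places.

|zone P∩zone Q|: x∈[1,3], y∈[1,4] → 2·3 = 6.

6.00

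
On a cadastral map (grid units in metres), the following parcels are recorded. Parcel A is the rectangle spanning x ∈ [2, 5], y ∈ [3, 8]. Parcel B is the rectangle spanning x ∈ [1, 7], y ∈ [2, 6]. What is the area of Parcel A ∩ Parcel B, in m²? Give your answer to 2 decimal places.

9.00

|Parcel A∩Parcel B|: x∈[2,5], y∈[3,6] → 3·3 = 9.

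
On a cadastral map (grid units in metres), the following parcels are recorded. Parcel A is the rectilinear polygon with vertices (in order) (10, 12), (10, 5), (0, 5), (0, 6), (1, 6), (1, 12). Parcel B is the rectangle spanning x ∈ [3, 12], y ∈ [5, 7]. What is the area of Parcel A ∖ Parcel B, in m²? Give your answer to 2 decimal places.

50.00

|Parcel A| = 64, |Parcel A∩Parcel B| = 14.
|Parcel A ∖ Parcel B| = |Parcel A| − |Parcel A∩Parcel B| = 64 − 14 = 50.00.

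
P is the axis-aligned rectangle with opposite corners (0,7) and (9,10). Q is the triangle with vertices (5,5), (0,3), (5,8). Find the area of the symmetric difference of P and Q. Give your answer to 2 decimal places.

|P| = 27, |Q| = 7.5, |P∩Q| = 0.5.
|P △ Q| = |P| + |Q| − 2·|P∩Q| = 27 + 7.5 − 1 = 33.50.

33.50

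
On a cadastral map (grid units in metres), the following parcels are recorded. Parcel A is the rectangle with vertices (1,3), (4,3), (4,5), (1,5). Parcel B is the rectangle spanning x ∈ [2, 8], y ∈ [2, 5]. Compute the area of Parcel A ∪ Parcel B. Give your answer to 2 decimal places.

20.00

By inclusion–exclusion:
Individual areas: |Parcel A| = 6, |Parcel B| = 18.
|Parcel A∩Parcel B|: x∈[2,4], y∈[3,5] → 2·2 = 4.
|Parcel A ∪ Parcel B| = 24 − 4 = 20.00.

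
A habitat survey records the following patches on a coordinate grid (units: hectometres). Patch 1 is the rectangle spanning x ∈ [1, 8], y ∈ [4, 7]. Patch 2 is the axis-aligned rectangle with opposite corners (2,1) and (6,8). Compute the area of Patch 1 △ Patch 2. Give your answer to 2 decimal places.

25.00

|Patch 1∩Patch 2|: x∈[2,6], y∈[4,7] → 4·3 = 12.
|Patch 1 △ Patch 2| = |Patch 1| + |Patch 2| − 2·|Patch 1∩Patch 2| = 21 + 28 − 24 = 25.00.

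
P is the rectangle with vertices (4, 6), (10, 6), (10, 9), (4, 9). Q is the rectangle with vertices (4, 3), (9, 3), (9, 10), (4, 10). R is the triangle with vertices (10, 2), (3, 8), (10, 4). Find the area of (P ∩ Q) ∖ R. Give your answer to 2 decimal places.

13.98

|P ∩ Q| = 15.
|(P ∩ Q) ∩ R| = 1.0238.
|(P ∩ Q) ∖ R| = 15 − 1.0238 = 13.98.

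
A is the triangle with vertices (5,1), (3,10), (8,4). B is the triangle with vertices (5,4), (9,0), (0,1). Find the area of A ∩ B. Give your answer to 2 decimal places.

3.13

The intersection is the polygon with vertices (4.412,3.647), (5,4), (6.5,2.5), (5,1).
By the shoelace formula its area is 3.13.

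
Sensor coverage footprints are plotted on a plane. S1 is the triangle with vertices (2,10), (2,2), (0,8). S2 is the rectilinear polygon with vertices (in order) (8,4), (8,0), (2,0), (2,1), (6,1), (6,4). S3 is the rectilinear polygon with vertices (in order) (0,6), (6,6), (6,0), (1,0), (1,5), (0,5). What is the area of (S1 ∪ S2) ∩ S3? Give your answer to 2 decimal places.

|S1 ∪ S2| = 20.
|(S1 ∪ S2) ∩ S3| = 6.67.

6.67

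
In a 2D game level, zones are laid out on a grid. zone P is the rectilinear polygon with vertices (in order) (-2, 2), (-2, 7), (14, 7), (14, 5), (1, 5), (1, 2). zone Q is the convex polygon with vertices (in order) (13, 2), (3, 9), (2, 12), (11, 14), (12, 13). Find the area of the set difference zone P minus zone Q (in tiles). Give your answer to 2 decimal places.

30.30

|zone P| = 41, |zone P∩zone Q| = 10.7013.
|zone P ∖ zone Q| = |zone P| − |zone P∩zone Q| = 41 − 10.7013 = 30.30.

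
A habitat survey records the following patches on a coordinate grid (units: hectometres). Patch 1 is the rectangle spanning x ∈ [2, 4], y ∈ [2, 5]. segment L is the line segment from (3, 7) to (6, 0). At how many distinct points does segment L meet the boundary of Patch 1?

2

The segment meets the boundary at (4,4.667), (3.857,5).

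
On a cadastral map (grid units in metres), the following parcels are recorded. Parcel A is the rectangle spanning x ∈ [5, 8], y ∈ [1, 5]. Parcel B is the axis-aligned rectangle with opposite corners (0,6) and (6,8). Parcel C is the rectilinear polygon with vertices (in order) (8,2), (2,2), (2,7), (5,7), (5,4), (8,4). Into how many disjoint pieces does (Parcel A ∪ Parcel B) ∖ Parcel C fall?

3

(Parcel A ∪ Parcel B) ∖ Parcel C splits into 3 disjoint pieces (area 3, area 3, area 9).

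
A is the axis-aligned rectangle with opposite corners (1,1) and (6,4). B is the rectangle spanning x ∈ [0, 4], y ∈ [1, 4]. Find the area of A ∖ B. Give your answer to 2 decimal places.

|A∩B|: x∈[1,4], y∈[1,4] → 3·3 = 9.
|A| = 15.
|A ∖ B| = |A| − |A∩B| = 15 − 9 = 6.00.

6.00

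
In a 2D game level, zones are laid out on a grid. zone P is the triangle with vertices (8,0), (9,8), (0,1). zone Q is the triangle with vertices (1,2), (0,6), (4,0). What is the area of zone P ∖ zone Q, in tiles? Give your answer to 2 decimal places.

30.50

|zone P| = 32.5, |zone P∩zone Q| = 2.0005.
|zone P ∖ zone Q| = |zone P| − |zone P∩zone Q| = 32.5 − 2.0005 = 30.50.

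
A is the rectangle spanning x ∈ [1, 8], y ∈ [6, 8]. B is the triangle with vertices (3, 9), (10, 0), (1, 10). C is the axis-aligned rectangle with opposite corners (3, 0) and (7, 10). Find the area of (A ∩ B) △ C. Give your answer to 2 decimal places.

38.33

|A ∩ B| = 1.7111.
|(A ∩ B) ∩ C| = 1.6889.
|(A ∩ B) △ C| = 1.7111 + 40 − 3.3778 = 38.33.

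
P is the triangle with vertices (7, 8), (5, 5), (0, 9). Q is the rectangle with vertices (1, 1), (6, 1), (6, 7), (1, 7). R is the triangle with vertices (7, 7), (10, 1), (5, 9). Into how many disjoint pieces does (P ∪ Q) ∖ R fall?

(P ∪ Q) ∖ R splits into 2 disjoint pieces (area 36.8699, area 0.3833).

2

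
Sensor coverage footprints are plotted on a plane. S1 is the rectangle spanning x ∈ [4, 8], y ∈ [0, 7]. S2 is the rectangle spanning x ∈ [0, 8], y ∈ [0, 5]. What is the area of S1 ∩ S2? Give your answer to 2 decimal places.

20.00

|S1∩S2|: x∈[4,8], y∈[0,5] → 4·5 = 20.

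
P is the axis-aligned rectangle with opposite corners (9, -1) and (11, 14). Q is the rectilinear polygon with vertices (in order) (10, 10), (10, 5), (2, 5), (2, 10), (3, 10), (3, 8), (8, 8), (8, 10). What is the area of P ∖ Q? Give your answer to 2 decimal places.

25.00

|P| = 30, |P∩Q| = 5.
|P ∖ Q| = |P| − |P∩Q| = 30 − 5 = 25.00.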